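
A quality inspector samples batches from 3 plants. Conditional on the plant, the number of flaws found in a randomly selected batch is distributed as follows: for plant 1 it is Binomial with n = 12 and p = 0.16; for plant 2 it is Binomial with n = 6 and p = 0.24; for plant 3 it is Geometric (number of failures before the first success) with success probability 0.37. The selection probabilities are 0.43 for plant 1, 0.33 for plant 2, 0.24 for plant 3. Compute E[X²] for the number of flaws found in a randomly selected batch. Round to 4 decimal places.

For each component E[X²] = Var + (mean)², giving 1: 5.2992; 2: 3.168; 3: 7.5011.
Overall E[X²] = 0.43·5.2992 + 0.33·3.168 + 0.24·7.5011 = 5.12436.

5.1244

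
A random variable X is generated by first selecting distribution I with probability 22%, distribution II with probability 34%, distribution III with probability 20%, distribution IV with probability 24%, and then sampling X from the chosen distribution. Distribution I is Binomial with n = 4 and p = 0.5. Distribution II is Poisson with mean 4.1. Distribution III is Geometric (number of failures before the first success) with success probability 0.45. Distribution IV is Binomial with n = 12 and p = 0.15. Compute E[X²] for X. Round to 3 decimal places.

For each component E[X²] = Var + (mean)², giving I: 5; II: 20.91; III: 4.20988; IV: 4.77.
Overall E[X²] = 0.22·5 + 0.34·20.91 + 0.2·4.20988 + 0.24·4.77 = 10.1962.

10.196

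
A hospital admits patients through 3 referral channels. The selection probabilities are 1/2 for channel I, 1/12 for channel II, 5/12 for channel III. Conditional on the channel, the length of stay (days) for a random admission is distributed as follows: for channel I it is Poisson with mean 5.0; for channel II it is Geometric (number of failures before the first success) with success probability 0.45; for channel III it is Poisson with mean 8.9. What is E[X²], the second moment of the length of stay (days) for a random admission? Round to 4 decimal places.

52.0633

For each component E[X²] = Var + (mean)², giving I: 30; II: 4.20988; III: 88.11.
Overall E[X²] = 0.5·30 + 0.0833333·4.20988 + 0.416667·88.11 = 52.0633.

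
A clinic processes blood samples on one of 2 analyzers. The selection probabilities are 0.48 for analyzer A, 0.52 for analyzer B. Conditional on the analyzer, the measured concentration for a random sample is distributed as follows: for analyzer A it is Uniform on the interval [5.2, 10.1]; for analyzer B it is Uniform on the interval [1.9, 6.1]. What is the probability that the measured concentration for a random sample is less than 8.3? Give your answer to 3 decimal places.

0.824

Conditional on each analyzer, P(X < 8.3): A: 0.632653; B: 1.
By total probability, P(X < 8.3) = 0.48·0.632653 + 0.52·1 = 0.823673.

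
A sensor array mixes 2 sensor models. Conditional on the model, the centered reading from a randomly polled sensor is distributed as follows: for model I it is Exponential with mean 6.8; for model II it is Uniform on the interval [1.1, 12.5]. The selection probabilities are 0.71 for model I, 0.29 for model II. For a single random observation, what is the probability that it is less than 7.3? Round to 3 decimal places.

0.625

Conditional on each model, P(X < 7.3): I: 0.6582; II: 0.54386.
By total probability, P(X < 7.3) = 0.71·0.6582 + 0.29·0.54386 = 0.625041.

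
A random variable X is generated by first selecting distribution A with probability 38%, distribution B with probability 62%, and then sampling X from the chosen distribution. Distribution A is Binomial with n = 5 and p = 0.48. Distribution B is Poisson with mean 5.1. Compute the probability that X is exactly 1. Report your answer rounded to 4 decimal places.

0.0860

Conditional on each component, P(X = 1): A: 0.175479; B: 0.0310934.
By total probability, P(X = 1) = 0.38·0.175479 + 0.62·0.0310934 = 0.0859599.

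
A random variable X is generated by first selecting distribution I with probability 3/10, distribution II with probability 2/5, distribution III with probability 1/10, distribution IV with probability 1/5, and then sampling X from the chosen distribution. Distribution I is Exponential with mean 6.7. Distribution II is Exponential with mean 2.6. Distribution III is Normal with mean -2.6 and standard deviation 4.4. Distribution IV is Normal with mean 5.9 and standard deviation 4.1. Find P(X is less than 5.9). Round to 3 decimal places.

0.732

Conditional on each component, P(X < 5.9): I: 0.585465; II: 0.896608; III: 0.973309; IV: 0.5.
By total probability, P(X < 5.9) = 0.3·0.585465 + 0.4·0.896608 + 0.1·0.973309 + 0.2·0.5 = 0.731614.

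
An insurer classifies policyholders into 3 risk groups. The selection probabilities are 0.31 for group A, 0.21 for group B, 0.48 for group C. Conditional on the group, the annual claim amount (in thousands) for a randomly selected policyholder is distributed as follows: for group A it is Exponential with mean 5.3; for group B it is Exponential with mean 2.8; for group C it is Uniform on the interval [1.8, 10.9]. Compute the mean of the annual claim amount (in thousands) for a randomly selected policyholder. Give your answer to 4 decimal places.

5.2790

Component means — A: 5.3; B: 2.8; C: 6.35.
E[X] = 0.31·5.3 + 0.21·2.8 + 0.48·6.35 = 5.279.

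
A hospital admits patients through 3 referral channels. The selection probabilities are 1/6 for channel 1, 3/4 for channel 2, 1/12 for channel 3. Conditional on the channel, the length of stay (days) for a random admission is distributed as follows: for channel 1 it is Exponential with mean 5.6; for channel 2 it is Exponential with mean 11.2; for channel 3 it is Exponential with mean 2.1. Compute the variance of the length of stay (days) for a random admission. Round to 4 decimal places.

Per component, 1: μ=5.6, E[X²]=62.72; 2: μ=11.2, E[X²]=250.88; 3: μ=2.1, E[X²]=8.82.
E[X] = 0.166667·5.6 + 0.75·11.2 + 0.0833333·2.1 = 9.50833.
E[X²] = 0.166667·62.72 + 0.75·250.88 + 0.0833333·8.82 = 199.348.
Var(X) = E[X²] − (E[X])² = 199.348 − 90.4084 = 108.94.

108.9399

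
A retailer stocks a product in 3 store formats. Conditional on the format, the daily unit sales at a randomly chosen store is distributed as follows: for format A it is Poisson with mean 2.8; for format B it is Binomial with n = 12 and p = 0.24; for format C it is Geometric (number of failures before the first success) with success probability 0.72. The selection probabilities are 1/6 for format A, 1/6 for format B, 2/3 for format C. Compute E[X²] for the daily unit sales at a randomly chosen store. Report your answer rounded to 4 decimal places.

For each component E[X²] = Var + (mean)², giving A: 10.64; B: 10.4832; C: 0.691358.
Overall E[X²] = 0.166667·10.64 + 0.166667·10.4832 + 0.666667·0.691358 = 3.98144.

3.9814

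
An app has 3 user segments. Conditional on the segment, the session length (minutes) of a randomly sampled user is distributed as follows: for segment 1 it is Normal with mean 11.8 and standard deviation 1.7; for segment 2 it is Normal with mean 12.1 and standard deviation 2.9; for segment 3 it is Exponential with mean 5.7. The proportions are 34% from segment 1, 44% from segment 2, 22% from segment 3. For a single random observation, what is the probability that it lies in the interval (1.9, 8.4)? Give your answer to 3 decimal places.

0.159

Conditional on each segment, P(1.9 < X < 8.4): 1: 0.0227501; 2: 0.100784; 3: 0.487451.
By total probability, P(1.9 < X < 8.4) = 0.34·0.0227501 + 0.44·0.100784 + 0.22·0.487451 = 0.159319.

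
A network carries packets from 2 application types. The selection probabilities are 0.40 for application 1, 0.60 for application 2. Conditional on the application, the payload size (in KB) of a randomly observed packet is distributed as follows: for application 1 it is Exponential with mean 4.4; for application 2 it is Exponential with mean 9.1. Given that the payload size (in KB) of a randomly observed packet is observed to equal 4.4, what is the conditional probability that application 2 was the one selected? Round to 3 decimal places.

0.549

Likelihoods f(4.4 | ·): 1: 0.083609; 2: 0.0677595.
Posterior ∝ prior × likelihood. Numerator for 2: 0.6·0.0677595 = 0.0406557.
Normalizing constant: 0.4·0.083609 + 0.6·0.0677595 = 0.0740993.
P(2 | observation) = 0.0406557 / 0.0740993 = 0.548665.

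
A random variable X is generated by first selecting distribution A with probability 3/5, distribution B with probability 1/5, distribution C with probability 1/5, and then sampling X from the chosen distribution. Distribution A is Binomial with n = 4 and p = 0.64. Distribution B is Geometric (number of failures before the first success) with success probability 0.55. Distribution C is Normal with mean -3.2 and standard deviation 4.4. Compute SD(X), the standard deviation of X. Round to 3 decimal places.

3.117

Per component, A: μ=2.56, E[X²]=7.4752; B: μ=0.818182, E[X²]=2.15702; C: μ=-3.2, E[X²]=29.6.
E[X] = 0.6·2.56 + 0.2·0.818182 + 0.2·-3.2 = 1.05964.
E[X²] = 0.6·7.4752 + 0.2·2.15702 + 0.2·29.6 = 10.8365.
Var(X) = E[X²] − (E[X])² = 10.8365 − 1.12283 = 9.7137.
SD(X) = √9.7137 = 3.11668.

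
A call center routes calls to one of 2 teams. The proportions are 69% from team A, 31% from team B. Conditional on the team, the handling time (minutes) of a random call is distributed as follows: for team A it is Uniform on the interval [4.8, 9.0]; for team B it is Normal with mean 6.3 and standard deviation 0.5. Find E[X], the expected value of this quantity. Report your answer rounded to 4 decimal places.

6.7140

Component means — A: 6.9; B: 6.3.
E[X] = 0.69·6.9 + 0.31·6.3 = 6.714.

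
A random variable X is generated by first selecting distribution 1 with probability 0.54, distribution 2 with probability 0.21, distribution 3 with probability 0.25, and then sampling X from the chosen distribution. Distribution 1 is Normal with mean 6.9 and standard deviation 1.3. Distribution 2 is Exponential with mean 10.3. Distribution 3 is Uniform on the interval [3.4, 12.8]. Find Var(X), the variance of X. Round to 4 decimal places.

Per component, 1: μ=6.9, E[X²]=49.3; 2: μ=10.3, E[X²]=212.18; 3: μ=8.1, E[X²]=72.9733.
E[X] = 0.54·6.9 + 0.21·10.3 + 0.25·8.1 = 7.914.
E[X²] = 0.54·49.3 + 0.21·212.18 + 0.25·72.9733 = 89.4231.
Var(X) = E[X²] − (E[X])² = 89.4231 − 62.6314 = 26.7917.

26.7917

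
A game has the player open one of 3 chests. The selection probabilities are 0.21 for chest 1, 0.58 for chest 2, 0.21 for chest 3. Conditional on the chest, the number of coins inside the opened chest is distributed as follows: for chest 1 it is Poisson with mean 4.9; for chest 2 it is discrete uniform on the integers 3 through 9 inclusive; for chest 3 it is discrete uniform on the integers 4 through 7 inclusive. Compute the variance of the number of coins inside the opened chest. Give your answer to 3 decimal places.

3.805

Per component, 1: μ=4.9, E[X²]=28.91; 2: μ=6, E[X²]=40; 3: μ=5.5, E[X²]=31.5.
E[X] = 0.21·4.9 + 0.58·6 + 0.21·5.5 = 5.664.
E[X²] = 0.21·28.91 + 0.58·40 + 0.21·31.5 = 35.8861.
Var(X) = E[X²] − (E[X])² = 35.8861 − 32.0809 = 3.8052.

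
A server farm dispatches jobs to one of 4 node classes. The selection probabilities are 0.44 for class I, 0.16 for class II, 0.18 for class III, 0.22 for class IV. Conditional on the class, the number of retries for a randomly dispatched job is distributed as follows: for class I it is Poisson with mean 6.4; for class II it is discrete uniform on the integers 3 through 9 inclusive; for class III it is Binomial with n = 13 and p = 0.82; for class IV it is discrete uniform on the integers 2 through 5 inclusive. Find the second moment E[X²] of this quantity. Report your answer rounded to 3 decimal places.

For each component E[X²] = Var + (mean)², giving I: 47.36; II: 40; III: 115.554; IV: 13.5.
Overall E[X²] = 0.44·47.36 + 0.16·40 + 0.18·115.554 + 0.22·13.5 = 51.0082.

51.008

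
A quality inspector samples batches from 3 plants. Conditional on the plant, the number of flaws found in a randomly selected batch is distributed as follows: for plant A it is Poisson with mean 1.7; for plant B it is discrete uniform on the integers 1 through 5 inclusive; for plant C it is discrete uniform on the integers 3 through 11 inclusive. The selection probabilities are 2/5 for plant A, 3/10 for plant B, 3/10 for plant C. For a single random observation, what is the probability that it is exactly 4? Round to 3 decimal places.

0.119

Conditional on each plant, P(X = 4): A: 0.0635746; B: 0.2; C: 0.111111.
By total probability, P(X = 4) = 0.4·0.0635746 + 0.3·0.2 + 0.3·0.111111 = 0.118763.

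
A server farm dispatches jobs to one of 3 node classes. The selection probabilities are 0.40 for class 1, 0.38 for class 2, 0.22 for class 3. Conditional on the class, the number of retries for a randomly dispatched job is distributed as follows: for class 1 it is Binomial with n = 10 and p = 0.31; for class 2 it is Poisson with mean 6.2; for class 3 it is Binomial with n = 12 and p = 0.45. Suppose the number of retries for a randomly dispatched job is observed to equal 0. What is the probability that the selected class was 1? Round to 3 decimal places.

Likelihoods P(X=0 | ·): 1: 0.0244619; 2: 0.00202943; 3: 0.000766218.
Posterior ∝ prior × likelihood. Numerator for 1: 0.4·0.0244619 = 0.00978478.
Normalizing constant: 0.4·0.0244619 + 0.38·0.00202943 + 0.22·0.000766218 = 0.0107245.
P(1 | observation) = 0.00978478 / 0.0107245 = 0.912374.

0.912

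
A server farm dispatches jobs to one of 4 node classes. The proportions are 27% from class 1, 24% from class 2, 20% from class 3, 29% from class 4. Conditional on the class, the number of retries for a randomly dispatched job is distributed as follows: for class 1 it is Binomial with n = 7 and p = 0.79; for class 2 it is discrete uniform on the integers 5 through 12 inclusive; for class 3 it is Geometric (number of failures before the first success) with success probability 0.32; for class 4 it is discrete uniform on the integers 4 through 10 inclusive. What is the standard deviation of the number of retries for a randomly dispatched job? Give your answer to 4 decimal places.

Per component, 1: μ=5.53, E[X²]=31.7422; 2: μ=8.5, E[X²]=77.5; 3: μ=2.125, E[X²]=11.1562; 4: μ=7, E[X²]=53.
E[X] = 0.27·5.53 + 0.24·8.5 + 0.2·2.125 + 0.29·7 = 5.9881.
E[X²] = 0.27·31.7422 + 0.24·77.5 + 0.2·11.1562 + 0.29·53 = 44.7716.
Var(X) = E[X²] − (E[X])² = 44.7716 − 35.8573 = 8.9143.
SD(X) = √8.9143 = 2.98568.

2.9857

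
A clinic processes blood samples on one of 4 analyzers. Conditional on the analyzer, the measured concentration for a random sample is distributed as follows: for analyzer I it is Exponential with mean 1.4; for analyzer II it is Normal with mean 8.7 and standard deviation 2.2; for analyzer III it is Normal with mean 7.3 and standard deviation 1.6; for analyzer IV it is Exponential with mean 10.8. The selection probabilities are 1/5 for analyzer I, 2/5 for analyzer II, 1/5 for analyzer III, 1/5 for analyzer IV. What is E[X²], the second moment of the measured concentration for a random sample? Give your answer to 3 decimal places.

For each component E[X²] = Var + (mean)², giving I: 3.92; II: 80.53; III: 55.85; IV: 233.28.
Overall E[X²] = 0.2·3.92 + 0.4·80.53 + 0.2·55.85 + 0.2·233.28 = 90.822.

90.822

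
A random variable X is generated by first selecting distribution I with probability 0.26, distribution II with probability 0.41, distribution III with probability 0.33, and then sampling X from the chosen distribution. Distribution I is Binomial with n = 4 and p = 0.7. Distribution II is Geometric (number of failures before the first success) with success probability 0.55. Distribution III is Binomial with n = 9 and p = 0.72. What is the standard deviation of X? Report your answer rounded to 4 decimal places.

2.7101

Per component, I: μ=2.8, E[X²]=8.68; II: μ=0.818182, E[X²]=2.15702; III: μ=6.48, E[X²]=43.8048.
E[X] = 0.26·2.8 + 0.41·0.818182 + 0.33·6.48 = 3.20185.
E[X²] = 0.26·8.68 + 0.41·2.15702 + 0.33·43.8048 = 17.5968.
Var(X) = E[X²] − (E[X])² = 17.5968 − 10.2519 = 7.34489.
SD(X) = √7.34489 = 2.71015.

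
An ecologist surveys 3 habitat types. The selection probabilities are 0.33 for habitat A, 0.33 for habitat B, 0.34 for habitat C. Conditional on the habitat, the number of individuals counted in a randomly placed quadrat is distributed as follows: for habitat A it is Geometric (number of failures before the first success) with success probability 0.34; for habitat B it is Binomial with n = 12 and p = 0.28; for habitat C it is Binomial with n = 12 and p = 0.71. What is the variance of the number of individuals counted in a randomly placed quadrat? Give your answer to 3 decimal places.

Per component, A: μ=1.94118, E[X²]=9.47751; B: μ=3.36, E[X²]=13.7088; C: μ=8.52, E[X²]=75.0612.
E[X] = 0.33·1.94118 + 0.33·3.36 + 0.34·8.52 = 4.64619.
E[X²] = 0.33·9.47751 + 0.33·13.7088 + 0.34·75.0612 = 33.1723.
Var(X) = E[X²] − (E[X])² = 33.1723 − 21.5871 = 11.5852.

11.585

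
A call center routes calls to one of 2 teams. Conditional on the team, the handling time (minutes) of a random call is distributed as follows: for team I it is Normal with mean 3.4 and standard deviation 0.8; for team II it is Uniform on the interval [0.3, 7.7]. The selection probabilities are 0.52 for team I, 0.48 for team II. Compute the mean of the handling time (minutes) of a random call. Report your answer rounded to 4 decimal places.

Component means — I: 3.4; II: 4.
E[X] = 0.52·3.4 + 0.48·4 = 3.688.

3.6880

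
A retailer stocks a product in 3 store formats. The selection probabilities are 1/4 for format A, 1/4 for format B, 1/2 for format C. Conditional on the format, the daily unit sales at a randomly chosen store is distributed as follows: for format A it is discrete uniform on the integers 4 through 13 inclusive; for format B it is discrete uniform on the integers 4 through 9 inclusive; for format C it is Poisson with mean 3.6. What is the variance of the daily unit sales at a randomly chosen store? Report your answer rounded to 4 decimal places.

Per component, A: μ=8.5, E[X²]=80.5; B: μ=6.5, E[X²]=45.1667; C: μ=3.6, E[X²]=16.56.
E[X] = 0.25·8.5 + 0.25·6.5 + 0.5·3.6 = 5.55.
E[X²] = 0.25·80.5 + 0.25·45.1667 + 0.5·16.56 = 39.6967.
Var(X) = E[X²] − (E[X])² = 39.6967 − 30.8025 = 8.89417.

8.8942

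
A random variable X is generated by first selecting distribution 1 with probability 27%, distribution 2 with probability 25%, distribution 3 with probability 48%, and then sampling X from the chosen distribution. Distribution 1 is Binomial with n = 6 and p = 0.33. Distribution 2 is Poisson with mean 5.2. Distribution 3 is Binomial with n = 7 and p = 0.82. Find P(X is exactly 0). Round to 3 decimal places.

Conditional on each component, P(X = 0): 1: 0.0904584; 2: 0.00551656; 3: 6.1222e-06.
By total probability, P(X = 0) = 0.27·0.0904584 + 0.25·0.00551656 + 0.48·6.1222e-06 = 0.0258058.

0.026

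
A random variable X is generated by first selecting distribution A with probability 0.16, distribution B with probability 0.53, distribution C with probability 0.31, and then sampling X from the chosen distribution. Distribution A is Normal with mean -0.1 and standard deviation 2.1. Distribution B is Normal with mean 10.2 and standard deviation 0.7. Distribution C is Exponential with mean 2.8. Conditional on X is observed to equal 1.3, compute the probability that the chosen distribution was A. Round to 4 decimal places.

0.2591

Likelihoods f(1.3 | ·): A: 0.152118; B: 4.50086e-36; C: 0.224494.
Posterior ∝ prior × likelihood. Numerator for A: 0.16·0.152118 = 0.0243389.
Normalizing constant: 0.16·0.152118 + 0.53·4.50086e-36 + 0.31·0.224494 = 0.0939321.
P(A | observation) = 0.0243389 / 0.0939321 = 0.259112.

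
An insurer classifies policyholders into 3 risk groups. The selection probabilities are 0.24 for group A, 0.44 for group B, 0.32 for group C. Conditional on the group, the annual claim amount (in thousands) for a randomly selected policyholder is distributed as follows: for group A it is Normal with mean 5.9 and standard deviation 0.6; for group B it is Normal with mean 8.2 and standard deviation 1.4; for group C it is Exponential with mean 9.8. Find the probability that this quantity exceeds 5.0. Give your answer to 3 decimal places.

Conditional on each group, P(X > 5.0): A: 0.933193; B: 0.988865; C: 0.600373.
By total probability, P(X > 5.0) = 0.24·0.933193 + 0.44·0.988865 + 0.32·0.600373 = 0.851186.

0.851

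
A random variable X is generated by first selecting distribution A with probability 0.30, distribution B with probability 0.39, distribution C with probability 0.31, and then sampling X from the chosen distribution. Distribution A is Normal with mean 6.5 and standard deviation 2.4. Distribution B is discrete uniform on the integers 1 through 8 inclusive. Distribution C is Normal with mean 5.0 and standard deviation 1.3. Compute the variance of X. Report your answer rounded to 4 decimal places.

Per component, A: μ=6.5, E[X²]=48.01; B: μ=4.5, E[X²]=25.5; C: μ=5, E[X²]=26.69.
E[X] = 0.3·6.5 + 0.39·4.5 + 0.31·5 = 5.255.
E[X²] = 0.3·48.01 + 0.39·25.5 + 0.31·26.69 = 32.6219.
Var(X) = E[X²] − (E[X])² = 32.6219 − 27.615 = 5.00687.

5.0069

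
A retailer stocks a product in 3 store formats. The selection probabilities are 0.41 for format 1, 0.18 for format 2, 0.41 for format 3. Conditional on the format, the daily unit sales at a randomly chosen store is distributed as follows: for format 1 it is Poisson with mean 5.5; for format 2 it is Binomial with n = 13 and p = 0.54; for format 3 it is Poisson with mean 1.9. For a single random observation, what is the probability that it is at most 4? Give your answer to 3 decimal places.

0.553

Conditional on each format, P(X ≤ 4): 1: 0.357518; 2: 0.0802801; 3: 0.955919.
By total probability, P(X ≤ 4) = 0.41·0.357518 + 0.18·0.0802801 + 0.41·0.955919 = 0.552959.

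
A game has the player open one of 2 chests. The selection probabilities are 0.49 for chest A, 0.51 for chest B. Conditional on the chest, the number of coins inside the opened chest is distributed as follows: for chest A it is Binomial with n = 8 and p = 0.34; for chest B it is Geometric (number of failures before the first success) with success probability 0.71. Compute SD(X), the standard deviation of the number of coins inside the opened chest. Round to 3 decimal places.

Per component, A: μ=2.72, E[X²]=9.1936; B: μ=0.408451, E[X²]=0.742115.
E[X] = 0.49·2.72 + 0.51·0.408451 = 1.54111.
E[X²] = 0.49·9.1936 + 0.51·0.742115 = 4.88334.
Var(X) = E[X²] − (E[X])² = 4.88334 − 2.37502 = 2.50832.
SD(X) = √2.50832 = 1.58377.

1.584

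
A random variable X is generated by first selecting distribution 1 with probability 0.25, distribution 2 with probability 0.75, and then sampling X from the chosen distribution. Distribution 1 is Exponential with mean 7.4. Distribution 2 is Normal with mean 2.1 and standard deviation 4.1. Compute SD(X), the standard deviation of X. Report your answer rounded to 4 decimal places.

Per component, 1: μ=7.4, E[X²]=109.52; 2: μ=2.1, E[X²]=21.22.
E[X] = 0.25·7.4 + 0.75·2.1 = 3.425.
E[X²] = 0.25·109.52 + 0.75·21.22 = 43.295.
Var(X) = E[X²] − (E[X])² = 43.295 − 11.7306 = 31.5644.
SD(X) = √31.5644 = 5.61822.

5.6182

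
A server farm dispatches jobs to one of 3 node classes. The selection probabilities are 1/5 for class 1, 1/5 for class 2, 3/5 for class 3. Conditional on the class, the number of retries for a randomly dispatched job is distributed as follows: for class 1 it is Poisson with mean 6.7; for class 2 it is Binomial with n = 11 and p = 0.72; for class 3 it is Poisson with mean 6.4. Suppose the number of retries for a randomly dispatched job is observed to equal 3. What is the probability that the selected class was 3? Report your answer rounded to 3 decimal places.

0.773

Likelihoods P(X=3 | ·): 1: 0.0617021; 2: 0.00232673; 3: 0.0725945.
Posterior ∝ prior × likelihood. Numerator for 3: 0.6·0.0725945 = 0.0435567.
Normalizing constant: 0.2·0.0617021 + 0.2·0.00232673 + 0.6·0.0725945 = 0.0563625.
P(3 | observation) = 0.0435567 / 0.0563625 = 0.772796.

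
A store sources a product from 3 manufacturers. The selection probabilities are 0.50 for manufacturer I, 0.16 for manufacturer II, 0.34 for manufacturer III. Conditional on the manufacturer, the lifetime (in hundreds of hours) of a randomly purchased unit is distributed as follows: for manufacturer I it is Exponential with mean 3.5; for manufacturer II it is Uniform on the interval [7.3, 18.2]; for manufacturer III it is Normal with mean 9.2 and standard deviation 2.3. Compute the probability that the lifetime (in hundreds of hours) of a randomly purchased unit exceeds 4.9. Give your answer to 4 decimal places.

0.6128

Conditional on each manufacturer, P(X > 4.9): I: 0.246597; II: 1; III: 0.969228.
By total probability, P(X > 4.9) = 0.5·0.246597 + 0.16·1 + 0.34·0.969228 = 0.612836.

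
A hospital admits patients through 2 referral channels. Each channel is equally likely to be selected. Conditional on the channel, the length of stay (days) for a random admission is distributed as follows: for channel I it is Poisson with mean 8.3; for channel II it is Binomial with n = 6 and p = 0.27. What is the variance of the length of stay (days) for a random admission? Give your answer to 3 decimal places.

15.897

Per component, I: μ=8.3, E[X²]=77.19; II: μ=1.62, E[X²]=3.807.
E[X] = 0.5·8.3 + 0.5·1.62 = 4.96.
E[X²] = 0.5·77.19 + 0.5·3.807 = 40.4985.
Var(X) = E[X²] − (E[X])² = 40.4985 − 24.6016 = 15.8969.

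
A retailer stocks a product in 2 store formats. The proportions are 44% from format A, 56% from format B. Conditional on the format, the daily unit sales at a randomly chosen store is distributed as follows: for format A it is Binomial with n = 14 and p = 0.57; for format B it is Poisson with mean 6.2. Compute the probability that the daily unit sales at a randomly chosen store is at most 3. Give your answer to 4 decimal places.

0.0785

Conditional on each format, P(X ≤ 3): A: 0.00759034; B: 0.134229.
By total probability, P(X ≤ 3) = 0.44·0.00759034 + 0.56·0.134229 = 0.0785081.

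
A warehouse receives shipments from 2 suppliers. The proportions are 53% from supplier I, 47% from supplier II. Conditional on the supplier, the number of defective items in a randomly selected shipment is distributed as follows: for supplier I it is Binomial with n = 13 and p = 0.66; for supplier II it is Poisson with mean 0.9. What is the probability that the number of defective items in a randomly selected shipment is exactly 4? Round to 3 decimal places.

0.010

Conditional on each supplier, P(X = 4): I: 0.00823744; II: 0.0111146.
By total probability, P(X = 4) = 0.53·0.00823744 + 0.47·0.0111146 = 0.0095897.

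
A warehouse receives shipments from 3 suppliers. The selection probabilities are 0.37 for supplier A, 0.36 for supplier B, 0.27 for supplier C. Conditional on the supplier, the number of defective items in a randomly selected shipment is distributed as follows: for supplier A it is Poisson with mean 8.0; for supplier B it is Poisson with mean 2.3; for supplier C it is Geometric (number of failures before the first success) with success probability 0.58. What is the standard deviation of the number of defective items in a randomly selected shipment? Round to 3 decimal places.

Per component, A: μ=8, E[X²]=72; B: μ=2.3, E[X²]=7.59; C: μ=0.724138, E[X²]=1.77289.
E[X] = 0.37·8 + 0.36·2.3 + 0.27·0.724138 = 3.98352.
E[X²] = 0.37·72 + 0.36·7.59 + 0.27·1.77289 = 29.8511.
Var(X) = E[X²] − (E[X])² = 29.8511 − 15.8684 = 13.9827.
SD(X) = √13.9827 = 3.73934.

3.739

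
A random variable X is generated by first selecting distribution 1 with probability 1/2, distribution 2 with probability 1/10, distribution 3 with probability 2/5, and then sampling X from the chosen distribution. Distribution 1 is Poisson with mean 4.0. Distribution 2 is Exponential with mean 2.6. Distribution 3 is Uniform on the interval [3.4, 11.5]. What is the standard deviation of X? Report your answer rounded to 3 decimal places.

Per component, 1: μ=4, E[X²]=20; 2: μ=2.6, E[X²]=13.52; 3: μ=7.45, E[X²]=60.97.
E[X] = 0.5·4 + 0.1·2.6 + 0.4·7.45 = 5.24.
E[X²] = 0.5·20 + 0.1·13.52 + 0.4·60.97 = 35.74.
Var(X) = E[X²] − (E[X])² = 35.74 − 27.4576 = 8.2824.
SD(X) = √8.2824 = 2.87792.

2.878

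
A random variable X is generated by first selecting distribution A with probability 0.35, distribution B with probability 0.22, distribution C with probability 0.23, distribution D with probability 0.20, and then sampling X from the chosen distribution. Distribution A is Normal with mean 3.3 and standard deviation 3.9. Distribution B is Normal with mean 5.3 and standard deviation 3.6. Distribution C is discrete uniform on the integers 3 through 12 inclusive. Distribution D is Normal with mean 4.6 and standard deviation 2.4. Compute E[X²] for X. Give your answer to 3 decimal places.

38.385

For each component E[X²] = Var + (mean)², giving A: 26.1; B: 41.05; C: 64.5; D: 26.92.
Overall E[X²] = 0.35·26.1 + 0.22·41.05 + 0.23·64.5 + 0.2·26.92 = 38.385.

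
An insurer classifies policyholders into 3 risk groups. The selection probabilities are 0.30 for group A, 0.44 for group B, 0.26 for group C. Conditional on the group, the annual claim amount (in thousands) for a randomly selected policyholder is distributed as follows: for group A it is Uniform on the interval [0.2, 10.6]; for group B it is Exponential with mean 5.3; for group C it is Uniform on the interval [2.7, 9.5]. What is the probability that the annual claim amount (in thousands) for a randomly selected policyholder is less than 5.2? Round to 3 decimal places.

Conditional on each group, P(X < 5.2): A: 0.480769; B: 0.625114; C: 0.367647.
By total probability, P(X < 5.2) = 0.3·0.480769 + 0.44·0.625114 + 0.26·0.367647 = 0.514869.

0.515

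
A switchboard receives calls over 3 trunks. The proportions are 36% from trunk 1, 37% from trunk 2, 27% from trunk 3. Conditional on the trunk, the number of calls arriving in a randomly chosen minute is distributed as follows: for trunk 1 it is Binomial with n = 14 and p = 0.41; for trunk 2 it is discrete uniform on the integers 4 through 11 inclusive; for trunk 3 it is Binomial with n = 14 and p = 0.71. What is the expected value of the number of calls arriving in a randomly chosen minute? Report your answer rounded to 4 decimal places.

7.5252

Component means — 1: 5.74; 2: 7.5; 3: 9.94.
E[X] = 0.36·5.74 + 0.37·7.5 + 0.27·9.94 = 7.5252.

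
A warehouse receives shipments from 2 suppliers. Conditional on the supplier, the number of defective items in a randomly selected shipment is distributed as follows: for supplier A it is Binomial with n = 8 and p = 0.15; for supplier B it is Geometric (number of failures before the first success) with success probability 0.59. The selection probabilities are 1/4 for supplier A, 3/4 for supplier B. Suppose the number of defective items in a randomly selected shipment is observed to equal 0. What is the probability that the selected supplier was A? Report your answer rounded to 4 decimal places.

Likelihoods P(X=0 | ·): A: 0.272491; B: 0.59.
Posterior ∝ prior × likelihood. Numerator for A: 0.25·0.272491 = 0.0681226.
Normalizing constant: 0.25·0.272491 + 0.75·0.59 = 0.510623.
P(A | observation) = 0.0681226 / 0.510623 = 0.133411.

0.1334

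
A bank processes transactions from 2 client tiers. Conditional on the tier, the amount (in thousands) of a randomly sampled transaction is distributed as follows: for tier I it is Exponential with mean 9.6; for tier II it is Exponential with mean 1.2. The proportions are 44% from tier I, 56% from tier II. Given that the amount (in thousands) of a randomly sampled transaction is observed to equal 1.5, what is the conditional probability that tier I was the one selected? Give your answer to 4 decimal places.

Likelihoods f(1.5 | ·): I: 0.0890985; II: 0.238754.
Posterior ∝ prior × likelihood. Numerator for I: 0.44·0.0890985 = 0.0392033.
Normalizing constant: 0.44·0.0890985 + 0.56·0.238754 = 0.172906.
P(I | observation) = 0.0392033 / 0.172906 = 0.226733.

0.2267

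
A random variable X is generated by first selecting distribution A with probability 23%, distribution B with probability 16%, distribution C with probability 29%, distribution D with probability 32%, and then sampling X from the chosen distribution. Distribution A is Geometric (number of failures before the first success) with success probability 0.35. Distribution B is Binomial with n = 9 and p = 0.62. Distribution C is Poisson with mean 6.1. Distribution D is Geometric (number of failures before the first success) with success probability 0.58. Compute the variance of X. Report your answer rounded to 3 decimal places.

9.435

Per component, A: μ=1.85714, E[X²]=8.7551; B: μ=5.58, E[X²]=33.2568; C: μ=6.1, E[X²]=43.31; D: μ=0.724138, E[X²]=1.77289.
E[X] = 0.23·1.85714 + 0.16·5.58 + 0.29·6.1 + 0.32·0.724138 = 3.32067.
E[X²] = 0.23·8.7551 + 0.16·33.2568 + 0.29·43.31 + 0.32·1.77289 = 20.462.
Var(X) = E[X²] − (E[X])² = 20.462 − 11.0268 = 9.43516.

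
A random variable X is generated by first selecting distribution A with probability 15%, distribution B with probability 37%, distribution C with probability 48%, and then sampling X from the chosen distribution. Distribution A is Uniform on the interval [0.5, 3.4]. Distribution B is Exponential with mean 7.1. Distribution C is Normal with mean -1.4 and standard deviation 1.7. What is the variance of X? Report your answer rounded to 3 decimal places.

Per component, A: μ=1.95, E[X²]=4.50333; B: μ=7.1, E[X²]=100.82; C: μ=-1.4, E[X²]=4.85.
E[X] = 0.15·1.95 + 0.37·7.1 + 0.48·-1.4 = 2.2475.
E[X²] = 0.15·4.50333 + 0.37·100.82 + 0.48·4.85 = 40.3069.
Var(X) = E[X²] − (E[X])² = 40.3069 − 5.05126 = 35.2556.

35.256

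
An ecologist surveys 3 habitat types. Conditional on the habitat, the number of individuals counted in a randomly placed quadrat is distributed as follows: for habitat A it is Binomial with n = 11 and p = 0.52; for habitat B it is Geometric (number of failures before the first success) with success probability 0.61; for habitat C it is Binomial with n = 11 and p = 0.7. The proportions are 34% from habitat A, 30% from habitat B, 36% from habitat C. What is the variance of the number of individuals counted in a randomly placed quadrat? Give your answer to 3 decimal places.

Per component, A: μ=5.72, E[X²]=35.464; B: μ=0.639344, E[X²]=1.45687; C: μ=7.7, E[X²]=61.6.
E[X] = 0.34·5.72 + 0.3·0.639344 + 0.36·7.7 = 4.9086.
E[X²] = 0.34·35.464 + 0.3·1.45687 + 0.36·61.6 = 34.6708.
Var(X) = E[X²] − (E[X])² = 34.6708 − 24.0944 = 10.5764.

10.576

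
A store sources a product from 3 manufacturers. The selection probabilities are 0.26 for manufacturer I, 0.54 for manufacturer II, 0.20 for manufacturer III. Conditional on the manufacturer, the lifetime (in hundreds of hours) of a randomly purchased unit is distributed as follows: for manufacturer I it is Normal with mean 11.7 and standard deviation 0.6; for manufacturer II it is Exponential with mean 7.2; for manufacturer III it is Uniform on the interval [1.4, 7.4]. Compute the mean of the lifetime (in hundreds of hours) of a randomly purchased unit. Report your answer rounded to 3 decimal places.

Component means — I: 11.7; II: 7.2; III: 4.4.
E[X] = 0.26·11.7 + 0.54·7.2 + 0.2·4.4 = 7.81.

7.810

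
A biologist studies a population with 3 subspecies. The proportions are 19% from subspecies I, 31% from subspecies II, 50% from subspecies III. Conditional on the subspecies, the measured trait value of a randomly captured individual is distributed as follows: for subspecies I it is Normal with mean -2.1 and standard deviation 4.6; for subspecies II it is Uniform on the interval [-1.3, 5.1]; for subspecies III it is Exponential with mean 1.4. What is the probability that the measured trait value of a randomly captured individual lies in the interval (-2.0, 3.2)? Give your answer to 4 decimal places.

Conditional on each subspecies, P(-2.0 < X < 3.2): I: 0.366703; II: 0.703125; III: 0.898299.
By total probability, P(-2.0 < X < 3.2) = 0.19·0.366703 + 0.31·0.703125 + 0.5·0.898299 = 0.736792.

0.7368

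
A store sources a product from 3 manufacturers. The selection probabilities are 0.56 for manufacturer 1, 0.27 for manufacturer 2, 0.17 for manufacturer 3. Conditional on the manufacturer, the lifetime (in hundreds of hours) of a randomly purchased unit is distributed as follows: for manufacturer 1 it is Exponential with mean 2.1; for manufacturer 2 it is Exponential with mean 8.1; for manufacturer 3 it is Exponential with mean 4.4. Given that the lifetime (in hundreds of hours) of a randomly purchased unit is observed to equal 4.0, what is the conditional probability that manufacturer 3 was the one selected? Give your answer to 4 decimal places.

Likelihoods f(4.0 | ·): 1: 0.0708848; 2: 0.075344; 3: 0.091566.
Posterior ∝ prior × likelihood. Numerator for 3: 0.17·0.091566 = 0.0155662.
Normalizing constant: 0.56·0.0708848 + 0.27·0.075344 + 0.17·0.091566 = 0.0756046.
P(3 | observation) = 0.0155662 / 0.0756046 = 0.20589.

0.2059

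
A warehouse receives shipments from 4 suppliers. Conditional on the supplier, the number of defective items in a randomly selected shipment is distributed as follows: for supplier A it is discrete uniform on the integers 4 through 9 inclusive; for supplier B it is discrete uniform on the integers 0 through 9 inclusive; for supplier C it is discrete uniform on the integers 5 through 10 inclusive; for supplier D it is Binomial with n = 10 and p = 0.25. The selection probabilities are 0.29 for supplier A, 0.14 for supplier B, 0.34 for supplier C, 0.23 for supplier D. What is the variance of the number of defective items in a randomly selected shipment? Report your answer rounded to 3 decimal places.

7.264

Per component, A: μ=6.5, E[X²]=45.1667; B: μ=4.5, E[X²]=28.5; C: μ=7.5, E[X²]=59.1667; D: μ=2.5, E[X²]=8.125.
E[X] = 0.29·6.5 + 0.14·4.5 + 0.34·7.5 + 0.23·2.5 = 5.64.
E[X²] = 0.29·45.1667 + 0.14·28.5 + 0.34·59.1667 + 0.23·8.125 = 39.0737.
Var(X) = E[X²] − (E[X])² = 39.0737 − 31.8096 = 7.26415.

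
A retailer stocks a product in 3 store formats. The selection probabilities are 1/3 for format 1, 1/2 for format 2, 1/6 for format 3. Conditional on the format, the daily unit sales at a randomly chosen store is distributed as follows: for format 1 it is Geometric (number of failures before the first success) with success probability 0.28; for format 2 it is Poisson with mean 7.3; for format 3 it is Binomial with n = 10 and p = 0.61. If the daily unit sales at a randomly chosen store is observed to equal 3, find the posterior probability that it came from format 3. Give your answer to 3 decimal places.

Likelihoods P(X=3 | ·): 1: 0.104509; 2: 0.0437993; 3: 0.0373786.
Posterior ∝ prior × likelihood. Numerator for 3: 0.166667·0.0373786 = 0.00622977.
Normalizing constant: 0.333333·0.104509 + 0.5·0.0437993 + 0.166667·0.0373786 = 0.0629659.
P(3 | observation) = 0.00622977 / 0.0629659 = 0.0989387.

0.099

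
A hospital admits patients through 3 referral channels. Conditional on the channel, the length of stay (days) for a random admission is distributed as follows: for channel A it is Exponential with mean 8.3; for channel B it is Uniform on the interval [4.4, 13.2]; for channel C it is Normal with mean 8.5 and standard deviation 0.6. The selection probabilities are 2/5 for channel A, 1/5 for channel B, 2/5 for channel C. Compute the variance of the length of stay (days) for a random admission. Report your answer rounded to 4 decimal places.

Per component, A: μ=8.3, E[X²]=137.78; B: μ=8.8, E[X²]=83.8933; C: μ=8.5, E[X²]=72.61.
E[X] = 0.4·8.3 + 0.2·8.8 + 0.4·8.5 = 8.48.
E[X²] = 0.4·137.78 + 0.2·83.8933 + 0.4·72.61 = 100.935.
Var(X) = E[X²] − (E[X])² = 100.935 − 71.9104 = 29.0243.

29.0243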